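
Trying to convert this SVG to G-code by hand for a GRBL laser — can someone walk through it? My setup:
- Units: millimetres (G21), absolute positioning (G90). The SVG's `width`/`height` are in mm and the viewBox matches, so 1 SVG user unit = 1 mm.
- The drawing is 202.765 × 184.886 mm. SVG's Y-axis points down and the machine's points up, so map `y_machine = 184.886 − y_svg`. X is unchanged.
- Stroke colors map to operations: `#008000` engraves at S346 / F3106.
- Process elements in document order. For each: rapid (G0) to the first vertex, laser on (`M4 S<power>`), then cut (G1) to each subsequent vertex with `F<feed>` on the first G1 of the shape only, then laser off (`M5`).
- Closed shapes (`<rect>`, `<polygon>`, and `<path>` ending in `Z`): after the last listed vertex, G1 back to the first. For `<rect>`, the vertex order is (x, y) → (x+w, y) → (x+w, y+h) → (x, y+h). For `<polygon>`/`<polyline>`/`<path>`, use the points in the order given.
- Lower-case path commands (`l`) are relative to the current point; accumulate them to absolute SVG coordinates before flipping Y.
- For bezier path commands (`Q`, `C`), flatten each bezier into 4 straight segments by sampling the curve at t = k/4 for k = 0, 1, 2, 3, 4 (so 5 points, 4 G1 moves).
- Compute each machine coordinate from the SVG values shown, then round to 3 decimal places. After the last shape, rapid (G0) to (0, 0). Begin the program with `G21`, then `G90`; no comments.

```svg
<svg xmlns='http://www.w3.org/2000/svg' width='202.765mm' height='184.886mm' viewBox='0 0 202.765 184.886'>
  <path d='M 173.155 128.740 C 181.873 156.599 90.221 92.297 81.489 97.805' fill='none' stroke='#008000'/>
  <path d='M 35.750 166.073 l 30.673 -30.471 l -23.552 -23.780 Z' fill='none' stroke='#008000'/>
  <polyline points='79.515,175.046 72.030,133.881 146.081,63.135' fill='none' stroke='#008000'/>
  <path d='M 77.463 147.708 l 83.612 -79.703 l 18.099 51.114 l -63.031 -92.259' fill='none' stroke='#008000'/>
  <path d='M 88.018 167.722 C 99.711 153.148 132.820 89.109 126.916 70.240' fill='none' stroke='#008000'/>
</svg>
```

G21
G90
G0 X173.155 Y56.146
M4 S346
G1 X163.738 Y50.001 F3106
G1 X133.866 Y63.232
G1 X100.722 Y80.653
G1 X81.489 Y87.081
M5
G0 X35.750 Y18.813
M4 S346
G1 X66.423 Y49.284 F3106
G1 X42.871 Y73.064
G1 X35.750 Y18.813
M5
G0 X79.515 Y9.840
M4 S346
G1 X72.030 Y51.005 F3106
G1 X146.081 Y121.751
M5
G0 X77.463 Y37.178
M4 S346
G1 X161.075 Y116.881 F3106
G1 X179.174 Y65.767
G1 X116.143 Y158.026
M5
G0 X88.018 Y17.164
M4 S346
G1 X99.859 Y35.891 F3106
G1 X114.066 Y64.294
G1 X124.973 Y93.504
G1 X126.916 Y114.646
M5
G0 X0.000 Y0.000

1 u = 1 mm; y_m = 184.886 − y.

[1] `<path>` cubic bezier, #008000→engrave S346 F3106: (173.155,56.146) → (163.738,50.001) → (133.866,63.232) → (100.722,80.653) → (81.489,87.081)

[2] `<path>` closed polygon, #008000→engrave S346 F3106: (35.750,18.813) → (66.423,49.284) → (42.871,73.064) → (35.750,18.813) (closed)

[3] `<polyline>` open polyline, #008000→engrave S346 F3106: (79.515,9.840) → (72.030,51.005) → (146.081,121.751)

[4] `<path>` open polyline, #008000→engrave S346 F3106: (77.463,37.178) → (161.075,116.881) → (179.174,65.767) → (116.143,158.026)

[5] `<path>` cubic bezier, #008000→engrave S346 F3106: (88.018,17.164) → (99.859,35.891) → (114.066,64.294) → (124.973,93.504) → (126.916,114.646)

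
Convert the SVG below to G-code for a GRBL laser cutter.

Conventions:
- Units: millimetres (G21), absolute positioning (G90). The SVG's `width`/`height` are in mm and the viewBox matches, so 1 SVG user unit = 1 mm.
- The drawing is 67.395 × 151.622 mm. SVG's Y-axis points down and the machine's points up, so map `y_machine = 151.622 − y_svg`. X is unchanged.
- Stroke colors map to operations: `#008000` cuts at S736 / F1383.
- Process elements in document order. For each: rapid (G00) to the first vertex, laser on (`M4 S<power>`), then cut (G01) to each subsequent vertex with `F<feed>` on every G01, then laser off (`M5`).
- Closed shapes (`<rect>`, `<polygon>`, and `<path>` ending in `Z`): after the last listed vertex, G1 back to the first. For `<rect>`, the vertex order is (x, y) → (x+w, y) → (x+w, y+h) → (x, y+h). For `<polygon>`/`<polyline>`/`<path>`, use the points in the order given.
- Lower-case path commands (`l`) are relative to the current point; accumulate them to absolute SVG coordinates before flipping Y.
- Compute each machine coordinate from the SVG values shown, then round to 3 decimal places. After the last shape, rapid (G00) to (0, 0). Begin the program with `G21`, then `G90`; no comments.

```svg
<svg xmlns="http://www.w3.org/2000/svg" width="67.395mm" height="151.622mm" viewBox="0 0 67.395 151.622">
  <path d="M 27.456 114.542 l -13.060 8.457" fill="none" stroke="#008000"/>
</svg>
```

G21
G90
G00 X27.456 Y37.080
M4 S736
G01 X14.396 Y28.623 F1383
M5
G00 X0.000 Y0.000

Since the viewBox matches the mm dimensions, user units are millimetres directly. The only transform is the Y-flip y_m = 151.622 − y_svg.

Shape 1 is a line segment drawn with `<path>`. Its stroke #008000 means cut at S736, F1383. After flipping Y the toolpath is (27.456,37.080) → (14.396,28.623).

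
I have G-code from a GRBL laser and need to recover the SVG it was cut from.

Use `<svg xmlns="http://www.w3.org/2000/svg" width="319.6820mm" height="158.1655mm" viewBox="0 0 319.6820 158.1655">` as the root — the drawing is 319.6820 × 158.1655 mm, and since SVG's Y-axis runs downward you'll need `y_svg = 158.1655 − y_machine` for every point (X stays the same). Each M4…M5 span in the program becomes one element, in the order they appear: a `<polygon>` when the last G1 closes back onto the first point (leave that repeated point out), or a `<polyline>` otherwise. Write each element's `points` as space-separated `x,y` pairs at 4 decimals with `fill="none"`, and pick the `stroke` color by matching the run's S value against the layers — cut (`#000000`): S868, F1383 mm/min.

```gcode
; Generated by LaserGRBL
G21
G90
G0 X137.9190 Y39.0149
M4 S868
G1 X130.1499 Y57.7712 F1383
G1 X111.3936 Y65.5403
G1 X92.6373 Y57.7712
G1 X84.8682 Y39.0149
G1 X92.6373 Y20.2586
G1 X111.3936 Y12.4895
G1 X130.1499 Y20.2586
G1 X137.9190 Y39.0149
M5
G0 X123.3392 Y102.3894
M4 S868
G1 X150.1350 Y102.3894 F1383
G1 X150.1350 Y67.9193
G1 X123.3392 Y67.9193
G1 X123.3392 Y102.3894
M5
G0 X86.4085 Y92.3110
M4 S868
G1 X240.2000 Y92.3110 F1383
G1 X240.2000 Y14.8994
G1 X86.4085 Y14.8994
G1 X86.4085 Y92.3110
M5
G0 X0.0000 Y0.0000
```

Machine Y-up, SVG Y-down with viewBox height 158.1655, so y_svg = 158.1655 − y_machine; X carries over. Every run uses S868, so all elements get stroke `#000000` (cut).

Run 1: The run returns to its start, so emit a `<polygon>` with points (Y-flipped): 137.9190,119.1506 130.1499,100.3943 111.3936,92.6252 92.6373,100.3943 84.8682,119.1506 92.6373,137.9069 111.3936,145.6760 130.1499,137.9069.

Run 2: The run returns to its start, so emit a `<polygon>` with points (Y-flipped): 123.3392,55.7761 150.1350,55.7761 150.1350,90.2462 123.3392,90.2462.

Run 3: The run returns to its start, so emit a `<polygon>` with points (Y-flipped): 86.4085,65.8545 240.2000,65.8545 240.2000,143.2661 86.4085,143.2661.

<svg xmlns="http://www.w3.org/2000/svg" width="319.6820mm" height="158.1655mm" viewBox="0 0 319.6820 158.1655">
  <polygon points="137.9190,119.1506 130.1499,100.3943 111.3936,92.6252 92.6373,100.3943 84.8682,119.1506 92.6373,137.9069 111.3936,145.6760 130.1499,137.9069" fill="none" stroke="#000000"/>
  <polygon points="123.3392,55.7761 150.1350,55.7761 150.1350,90.2462 123.3392,90.2462" fill="none" stroke="#000000"/>
  <polygon points="86.4085,65.8545 240.2000,65.8545 240.2000,143.2661 86.4085,143.2661" fill="none" stroke="#000000"/>
</svg>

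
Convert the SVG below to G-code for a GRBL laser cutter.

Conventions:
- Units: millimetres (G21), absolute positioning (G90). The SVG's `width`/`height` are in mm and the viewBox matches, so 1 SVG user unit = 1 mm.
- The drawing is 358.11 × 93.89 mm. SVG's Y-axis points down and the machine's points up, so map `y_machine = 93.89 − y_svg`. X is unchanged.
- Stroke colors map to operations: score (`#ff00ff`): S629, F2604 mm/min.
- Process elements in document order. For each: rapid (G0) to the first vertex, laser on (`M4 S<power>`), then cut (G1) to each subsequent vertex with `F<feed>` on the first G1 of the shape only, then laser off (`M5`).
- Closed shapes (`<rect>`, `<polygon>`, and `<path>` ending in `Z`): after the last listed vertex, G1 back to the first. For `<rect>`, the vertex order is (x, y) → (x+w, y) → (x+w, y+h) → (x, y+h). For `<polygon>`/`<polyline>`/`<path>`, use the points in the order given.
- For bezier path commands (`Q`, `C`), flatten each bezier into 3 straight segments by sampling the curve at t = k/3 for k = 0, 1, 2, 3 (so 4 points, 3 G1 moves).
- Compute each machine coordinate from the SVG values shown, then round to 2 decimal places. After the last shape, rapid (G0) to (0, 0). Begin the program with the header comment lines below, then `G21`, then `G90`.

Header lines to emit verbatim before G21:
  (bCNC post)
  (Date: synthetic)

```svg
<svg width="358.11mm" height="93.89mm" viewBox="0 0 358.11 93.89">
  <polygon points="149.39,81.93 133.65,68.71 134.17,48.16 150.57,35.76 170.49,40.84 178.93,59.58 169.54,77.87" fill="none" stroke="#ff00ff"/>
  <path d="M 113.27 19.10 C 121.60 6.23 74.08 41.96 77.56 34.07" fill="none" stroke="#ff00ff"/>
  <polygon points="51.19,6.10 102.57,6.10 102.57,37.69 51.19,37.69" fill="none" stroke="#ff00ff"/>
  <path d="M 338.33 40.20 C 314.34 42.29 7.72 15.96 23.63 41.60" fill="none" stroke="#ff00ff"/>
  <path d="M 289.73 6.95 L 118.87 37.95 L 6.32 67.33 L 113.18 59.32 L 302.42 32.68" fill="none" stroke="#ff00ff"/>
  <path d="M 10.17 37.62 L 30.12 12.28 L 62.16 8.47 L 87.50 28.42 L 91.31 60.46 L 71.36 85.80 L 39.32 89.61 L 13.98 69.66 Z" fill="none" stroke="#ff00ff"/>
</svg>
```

1 u = 1 mm; y_m = 93.89 − y.

[1] `<polygon>` regular polygon, #ff00ff→score S629 F2604: (149.39,11.96) → (133.65,25.18) → (134.17,45.73) → (150.57,58.13) → (170.49,53.05) → (178.93,34.31) → (169.54,16.02) → (149.39,11.96) (closed)

[2] `<path>` cubic bezier, #ff00ff→score S629 F2604: (113.27,74.79) → (106.94,74.88) → (87.12,63.05) → (77.56,59.82)

[3] `<polygon>` rectangle, #ff00ff→score S629 F2604: (51.19,87.79) → (102.57,87.79) → (102.57,56.20) → (51.19,56.20) → (51.19,87.79) (closed)

[4] `<path>` cubic bezier, #ff00ff→score S629 F2604: (338.33,53.69) → (242.54,58.10) → (92.82,63.58) → (23.63,52.29)

[5] `<path>` open polyline, #ff00ff→score S629 F2604: (289.73,86.94) → (118.87,55.94) → (6.32,26.56) → (113.18,34.57) → (302.42,61.21)

[6] `<path>` regular polygon, #ff00ff→score S629 F2604: (10.17,56.27) → (30.12,81.61) → (62.16,85.42) → (87.50,65.47) → (91.31,33.43) → (71.36,8.09) → (39.32,4.28) → (13.98,24.23) → (10.17,56.27) (closed)

(bCNC post)
(Date: synthetic)
G21
G90
G0 X149.39 Y11.96
M4 S629
G1 X133.65 Y25.18 F2604
G1 X134.17 Y45.73
G1 X150.57 Y58.13
G1 X170.49 Y53.05
G1 X178.93 Y34.31
G1 X169.54 Y16.02
G1 X149.39 Y11.96
M5
G0 X113.27 Y74.79
M4 S629
G1 X106.94 Y74.88 F2604
G1 X87.12 Y63.05
G1 X77.56 Y59.82
M5
G0 X51.19 Y87.79
M4 S629
G1 X102.57 Y87.79 F2604
G1 X102.57 Y56.20
G1 X51.19 Y56.20
G1 X51.19 Y87.79
M5
G0 X338.33 Y53.69
M4 S629
G1 X242.54 Y58.10 F2604
G1 X92.82 Y63.58
G1 X23.63 Y52.29
M5
G0 X289.73 Y86.94
M4 S629
G1 X118.87 Y55.94 F2604
G1 X6.32 Y26.56
G1 X113.18 Y34.57
G1 X302.42 Y61.21
M5
G0 X10.17 Y56.27
M4 S629
G1 X30.12 Y81.61 F2604
G1 X62.16 Y85.42
G1 X87.50 Y65.47
G1 X91.31 Y33.43
G1 X71.36 Y8.09
G1 X39.32 Y4.28
G1 X13.98 Y24.23
G1 X10.17 Y56.27
M5
G0 X0.00 Y0.00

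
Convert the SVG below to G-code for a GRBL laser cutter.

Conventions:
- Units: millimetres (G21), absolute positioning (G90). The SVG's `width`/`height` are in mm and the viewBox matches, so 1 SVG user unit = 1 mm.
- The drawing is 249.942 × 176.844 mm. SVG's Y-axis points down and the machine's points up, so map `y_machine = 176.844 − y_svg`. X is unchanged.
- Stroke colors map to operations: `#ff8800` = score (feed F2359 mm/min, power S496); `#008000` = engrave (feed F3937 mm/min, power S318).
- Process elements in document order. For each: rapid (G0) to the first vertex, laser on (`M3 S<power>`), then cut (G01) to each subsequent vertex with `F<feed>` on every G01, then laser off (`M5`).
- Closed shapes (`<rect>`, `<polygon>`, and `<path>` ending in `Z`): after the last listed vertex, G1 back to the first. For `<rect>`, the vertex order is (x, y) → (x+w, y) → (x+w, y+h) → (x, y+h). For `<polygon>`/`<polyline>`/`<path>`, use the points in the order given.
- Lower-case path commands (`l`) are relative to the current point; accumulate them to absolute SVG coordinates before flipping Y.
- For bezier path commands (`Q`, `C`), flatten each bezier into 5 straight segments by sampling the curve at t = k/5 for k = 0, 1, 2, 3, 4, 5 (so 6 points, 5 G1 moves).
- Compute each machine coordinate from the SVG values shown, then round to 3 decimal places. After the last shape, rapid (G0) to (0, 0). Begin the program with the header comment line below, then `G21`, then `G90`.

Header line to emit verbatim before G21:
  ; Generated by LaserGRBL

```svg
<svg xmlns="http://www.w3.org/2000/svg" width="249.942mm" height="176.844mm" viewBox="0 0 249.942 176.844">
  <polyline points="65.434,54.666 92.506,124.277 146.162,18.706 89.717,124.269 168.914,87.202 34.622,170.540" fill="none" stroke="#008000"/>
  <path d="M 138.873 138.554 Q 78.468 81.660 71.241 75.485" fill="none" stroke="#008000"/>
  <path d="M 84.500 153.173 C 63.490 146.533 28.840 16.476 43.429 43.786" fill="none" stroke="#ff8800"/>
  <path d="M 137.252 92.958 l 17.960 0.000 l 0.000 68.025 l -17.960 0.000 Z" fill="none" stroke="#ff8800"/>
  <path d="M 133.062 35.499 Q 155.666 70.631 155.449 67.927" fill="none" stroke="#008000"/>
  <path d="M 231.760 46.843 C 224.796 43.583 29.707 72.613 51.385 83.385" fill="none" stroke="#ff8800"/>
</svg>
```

; Generated by LaserGRBL
G21
G90
G0 X65.434 Y122.178
M3 S318
G01 X92.506 Y52.567 F3937
G01 X146.162 Y158.138 F3937
G01 X89.717 Y52.575 F3937
G01 X168.914 Y89.642 F3937
G01 X34.622 Y6.304 F3937
M5
G0 X138.873 Y38.290
M3 S318
G01 X116.838 Y59.019 F3937
G01 X99.057 Y75.690 F3937
G01 X85.531 Y88.304 F3937
G01 X76.259 Y96.860 F3937
G01 X71.241 Y101.359 F3937
M5
G0 X84.500 Y23.671
M3 S496
G01 X70.760 Y40.219 F2359
G01 X56.765 Y72.909 F2359
G01 X45.533 Y108.264 F2359
G01 X40.081 Y132.806 F2359
G01 X43.429 Y133.058 F2359
M5
G0 X137.252 Y83.886
M3 S496
G01 X155.212 Y83.886 F2359
G01 X155.212 Y15.861 F2359
G01 X137.252 Y15.861 F2359
G01 X137.252 Y83.886 F2359
M5
G0 X133.062 Y141.345
M3 S318
G01 X141.191 Y128.806 F3937
G01 X147.494 Y119.293 F3937
G01 X151.971 Y112.808 F3937
G01 X154.623 Y109.349 F3937
G01 X155.449 Y108.917 F3937
M5
G0 X231.760 Y130.001
M3 S496
G01 X208.246 Y128.487 F2359
G01 X159.016 Y121.649 F2359
G01 X103.506 Y111.914 F2359
G01 X61.151 Y101.709 F2359
G01 X51.385 Y93.459 F2359
M5
G0 X0.000 Y0.000

1 u = 1 mm; y_m = 176.844 − y.

[1] `<polyline>` open polyline, #008000→engrave S318 F3937: (65.434,122.178) → (92.506,52.567) → (146.162,158.138) → (89.717,52.575) → (168.914,89.642) → (34.622,6.304)

[2] `<path>` quadratic bezier, #008000→engrave S318 F3937: (138.873,38.290) → (116.838,59.019) → (99.057,75.690) → (85.531,88.304) → (76.259,96.860) → (71.241,101.359)

[3] `<path>` cubic bezier, #ff8800→score S496 F2359: (84.500,23.671) → (70.760,40.219) → (56.765,72.909) → (45.533,108.264) → (40.081,132.806) → (43.429,133.058)

[4] `<path>` rectangle, #ff8800→score S496 F2359: (137.252,83.886) → (155.212,83.886) → (155.212,15.861) → (137.252,15.861) → (137.252,83.886) (closed)

[5] `<path>` quadratic bezier, #008000→engrave S318 F3937: (133.062,141.345) → (141.191,128.806) → (147.494,119.293) → (151.971,112.808) → (154.623,109.349) → (155.449,108.917)

[6] `<path>` cubic bezier, #ff8800→score S496 F2359: (231.760,130.001) → (208.246,128.487) → (159.016,121.649) → (103.506,111.914) → (61.151,101.709) → (51.385,93.459)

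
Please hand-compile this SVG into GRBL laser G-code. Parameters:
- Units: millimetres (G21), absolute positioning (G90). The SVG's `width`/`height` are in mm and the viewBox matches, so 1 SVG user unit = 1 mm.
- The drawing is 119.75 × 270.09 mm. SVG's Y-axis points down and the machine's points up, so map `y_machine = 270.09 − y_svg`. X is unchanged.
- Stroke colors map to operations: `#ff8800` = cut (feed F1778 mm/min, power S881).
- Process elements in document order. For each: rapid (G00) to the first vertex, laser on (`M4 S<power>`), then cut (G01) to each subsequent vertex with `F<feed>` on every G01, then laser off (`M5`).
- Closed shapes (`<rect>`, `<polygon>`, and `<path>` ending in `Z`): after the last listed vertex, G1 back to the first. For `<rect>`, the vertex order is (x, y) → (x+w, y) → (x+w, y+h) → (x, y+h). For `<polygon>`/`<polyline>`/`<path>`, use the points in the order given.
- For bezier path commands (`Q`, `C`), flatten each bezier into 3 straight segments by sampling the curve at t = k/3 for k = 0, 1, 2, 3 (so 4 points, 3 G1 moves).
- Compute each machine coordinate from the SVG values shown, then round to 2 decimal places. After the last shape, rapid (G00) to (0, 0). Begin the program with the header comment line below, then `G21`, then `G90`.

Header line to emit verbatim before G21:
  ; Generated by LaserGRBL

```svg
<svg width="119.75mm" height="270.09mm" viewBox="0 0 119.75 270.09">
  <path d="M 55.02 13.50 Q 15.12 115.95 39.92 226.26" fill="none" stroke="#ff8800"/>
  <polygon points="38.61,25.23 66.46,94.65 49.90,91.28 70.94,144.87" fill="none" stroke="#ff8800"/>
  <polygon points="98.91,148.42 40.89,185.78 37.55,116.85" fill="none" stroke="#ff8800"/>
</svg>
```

; Generated by LaserGRBL
G21
G90
G00 X55.02 Y256.59
M4 S881
G01 X35.61 Y187.42 F1778
G01 X30.58 Y116.50 F1778
G01 X39.92 Y43.83 F1778
M5
G00 X38.61 Y244.86
M4 S881
G01 X66.46 Y175.44 F1778
G01 X49.90 Y178.81 F1778
G01 X70.94 Y125.22 F1778
G01 X38.61 Y244.86 F1778
M5
G00 X98.91 Y121.67
M4 S881
G01 X40.89 Y84.31 F1778
G01 X37.55 Y153.24 F1778
G01 X98.91 Y121.67 F1778
M5
G00 X0.00 Y0.00

1 u = 1 mm; y_m = 270.09 − y.

[1] `<path>` quadratic bezier, #ff8800→cut S881 F1778: (55.02,256.59) → (35.61,187.42) → (30.58,116.50) → (39.92,43.83)

[2] `<polygon>` closed polygon, #ff8800→cut S881 F1778: (38.61,244.86) → (66.46,175.44) → (49.90,178.81) → (70.94,125.22) → (38.61,244.86) (closed)

[3] `<polygon>` regular polygon, #ff8800→cut S881 F1778: (98.91,121.67) → (40.89,84.31) → (37.55,153.24) → (98.91,121.67) (closed)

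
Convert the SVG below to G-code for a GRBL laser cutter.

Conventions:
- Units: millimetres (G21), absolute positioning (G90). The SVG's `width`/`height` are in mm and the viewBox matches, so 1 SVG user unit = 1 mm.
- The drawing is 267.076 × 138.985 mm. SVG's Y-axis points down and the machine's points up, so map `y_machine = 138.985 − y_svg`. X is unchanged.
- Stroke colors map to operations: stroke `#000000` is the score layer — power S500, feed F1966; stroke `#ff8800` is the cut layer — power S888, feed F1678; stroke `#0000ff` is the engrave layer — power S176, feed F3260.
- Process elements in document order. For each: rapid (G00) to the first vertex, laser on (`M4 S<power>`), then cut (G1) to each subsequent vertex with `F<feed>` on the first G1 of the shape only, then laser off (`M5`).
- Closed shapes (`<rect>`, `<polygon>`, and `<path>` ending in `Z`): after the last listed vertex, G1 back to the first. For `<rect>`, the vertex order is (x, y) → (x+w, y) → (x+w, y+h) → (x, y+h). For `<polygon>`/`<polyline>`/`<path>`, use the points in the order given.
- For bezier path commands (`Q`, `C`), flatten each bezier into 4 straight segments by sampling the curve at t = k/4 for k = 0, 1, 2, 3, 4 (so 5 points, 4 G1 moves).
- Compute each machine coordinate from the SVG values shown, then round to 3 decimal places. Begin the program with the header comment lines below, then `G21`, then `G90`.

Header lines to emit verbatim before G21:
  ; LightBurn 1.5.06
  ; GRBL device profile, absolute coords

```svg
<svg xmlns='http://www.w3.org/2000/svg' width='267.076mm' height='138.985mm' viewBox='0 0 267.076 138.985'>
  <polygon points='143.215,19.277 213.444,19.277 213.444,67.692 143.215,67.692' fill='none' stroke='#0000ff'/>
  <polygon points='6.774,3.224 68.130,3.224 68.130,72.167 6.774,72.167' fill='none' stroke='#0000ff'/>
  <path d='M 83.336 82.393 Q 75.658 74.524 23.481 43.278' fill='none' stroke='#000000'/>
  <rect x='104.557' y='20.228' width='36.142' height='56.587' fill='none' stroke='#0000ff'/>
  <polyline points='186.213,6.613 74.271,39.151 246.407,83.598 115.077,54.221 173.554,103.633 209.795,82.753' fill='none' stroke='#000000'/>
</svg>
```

1 u = 1 mm; y_m = 138.985 − y.

[1] `<polygon>` rectangle, #0000ff→engrave S176 F3260: (143.215,119.708) → (213.444,119.708) → (213.444,71.293) → (143.215,71.293) → (143.215,119.708) (closed)

[2] `<polygon>` rectangle, #0000ff→engrave S176 F3260: (6.774,135.761) → (68.130,135.761) → (68.130,66.818) → (6.774,66.818) → (6.774,135.761) (closed)

[3] `<path>` quadratic bezier, #000000→score S500 F1966: (83.336,56.592) → (76.716,61.988) → (64.533,70.305) → (46.788,81.545) → (23.481,95.707)

[4] `<rect>` rectangle, #0000ff→engrave S176 F3260: (104.557,118.757) → (140.699,118.757) → (140.699,62.170) → (104.557,62.170) → (104.557,118.757) (closed)

[5] `<polyline>` open polyline, #000000→score S500 F1966: (186.213,132.372) → (74.271,99.834) → (246.407,55.387) → (115.077,84.764) → (173.554,35.352) → (209.795,56.232)

; LightBurn 1.5.06
; GRBL device profile, absolute coords
G21
G90
G00 X143.215 Y119.708
M4 S176
G1 X213.444 Y119.708 F3260
G1 X213.444 Y71.293
G1 X143.215 Y71.293
G1 X143.215 Y119.708
M5
G00 X6.774 Y135.761
M4 S176
G1 X68.130 Y135.761 F3260
G1 X68.130 Y66.818
G1 X6.774 Y66.818
G1 X6.774 Y135.761
M5
G00 X83.336 Y56.592
M4 S500
G1 X76.716 Y61.988 F1966
G1 X64.533 Y70.305
G1 X46.788 Y81.545
G1 X23.481 Y95.707
M5
G00 X104.557 Y118.757
M4 S176
G1 X140.699 Y118.757 F3260
G1 X140.699 Y62.170
G1 X104.557 Y62.170
G1 X104.557 Y118.757
M5
G00 X186.213 Y132.372
M4 S500
G1 X74.271 Y99.834 F1966
G1 X246.407 Y55.387
G1 X115.077 Y84.764
G1 X173.554 Y35.352
G1 X209.795 Y56.232
M5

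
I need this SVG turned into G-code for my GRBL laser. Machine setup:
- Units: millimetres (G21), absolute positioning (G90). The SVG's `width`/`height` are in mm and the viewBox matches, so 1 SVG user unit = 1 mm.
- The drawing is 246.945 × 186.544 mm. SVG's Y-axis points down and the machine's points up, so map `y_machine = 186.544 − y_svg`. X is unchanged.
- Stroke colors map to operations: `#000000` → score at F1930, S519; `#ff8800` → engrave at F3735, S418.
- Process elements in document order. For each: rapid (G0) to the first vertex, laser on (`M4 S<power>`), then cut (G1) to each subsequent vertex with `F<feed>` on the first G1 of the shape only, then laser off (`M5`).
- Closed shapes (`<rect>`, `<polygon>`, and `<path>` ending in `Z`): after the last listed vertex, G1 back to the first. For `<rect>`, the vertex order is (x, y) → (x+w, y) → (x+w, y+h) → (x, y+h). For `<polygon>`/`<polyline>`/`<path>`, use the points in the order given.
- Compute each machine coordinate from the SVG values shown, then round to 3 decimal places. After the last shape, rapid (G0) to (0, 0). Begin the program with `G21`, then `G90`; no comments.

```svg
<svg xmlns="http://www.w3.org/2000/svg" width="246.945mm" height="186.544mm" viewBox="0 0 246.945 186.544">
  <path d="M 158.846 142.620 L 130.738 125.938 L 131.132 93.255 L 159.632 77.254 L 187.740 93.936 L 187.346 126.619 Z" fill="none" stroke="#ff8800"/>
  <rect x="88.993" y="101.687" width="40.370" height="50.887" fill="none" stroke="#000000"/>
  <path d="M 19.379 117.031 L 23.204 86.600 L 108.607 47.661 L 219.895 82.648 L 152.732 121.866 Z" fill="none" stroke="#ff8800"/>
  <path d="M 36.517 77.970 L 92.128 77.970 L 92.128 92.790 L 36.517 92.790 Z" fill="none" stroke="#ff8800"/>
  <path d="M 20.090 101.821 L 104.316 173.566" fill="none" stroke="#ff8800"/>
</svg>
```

G21
G90
G0 X158.846 Y43.924
M4 S418
G1 X130.738 Y60.606 F3735
G1 X131.132 Y93.289
G1 X159.632 Y109.290
G1 X187.740 Y92.608
G1 X187.346 Y59.925
G1 X158.846 Y43.924
M5
G0 X88.993 Y84.857
M4 S519
G1 X129.363 Y84.857 F1930
G1 X129.363 Y33.970
G1 X88.993 Y33.970
G1 X88.993 Y84.857
M5
G0 X19.379 Y69.513
M4 S418
G1 X23.204 Y99.944 F3735
G1 X108.607 Y138.883
G1 X219.895 Y103.896
G1 X152.732 Y64.678
G1 X19.379 Y69.513
M5
G0 X36.517 Y108.574
M4 S418
G1 X92.128 Y108.574 F3735
G1 X92.128 Y93.754
G1 X36.517 Y93.754
G1 X36.517 Y108.574
M5
G0 X20.090 Y84.723
M4 S418
G1 X104.316 Y12.978 F3735
M5
G0 X0.000 Y0.000

viewBox `0 0 246.945 186.544` with mm width/height → 1 unit = 1 mm. Flip: y_m = 186.544 − y_svg.

**Shape 1** — `<path>` regular polygon, stroke `#ff8800` → engrave (S418, F3735). Machine vertices: (158.846,43.924) → (130.738,60.606) → (131.132,93.289) → (159.632,109.290) → (187.740,92.608) → (187.346,59.925) → (158.846,43.924). Closed: final G1 returns to the first vertex.

**Shape 2** — `<rect>` rectangle, stroke `#000000` → score (S519, F1930). Machine vertices: (88.993,84.857) → (129.363,84.857) → (129.363,33.970) → (88.993,33.970) → (88.993,84.857). Closed: final G1 returns to the first vertex.

**Shape 3** — `<path>` closed polygon, stroke `#ff8800` → engrave (S418, F3735). Machine vertices: (19.379,69.513) → (23.204,99.944) → (108.607,138.883) → (219.895,103.896) → (152.732,64.678) → (19.379,69.513). Closed: final G1 returns to the first vertex.

**Shape 4** — `<path>` rectangle, stroke `#ff8800` → engrave (S418, F3735). Machine vertices: (36.517,108.574) → (92.128,108.574) → (92.128,93.754) → (36.517,93.754) → (36.517,108.574). Closed: final G1 returns to the first vertex.

**Shape 5** — `<path>` line segment, stroke `#ff8800` → engrave (S418, F3735). Machine vertices: (20.090,84.723) → (104.316,12.978). Open path.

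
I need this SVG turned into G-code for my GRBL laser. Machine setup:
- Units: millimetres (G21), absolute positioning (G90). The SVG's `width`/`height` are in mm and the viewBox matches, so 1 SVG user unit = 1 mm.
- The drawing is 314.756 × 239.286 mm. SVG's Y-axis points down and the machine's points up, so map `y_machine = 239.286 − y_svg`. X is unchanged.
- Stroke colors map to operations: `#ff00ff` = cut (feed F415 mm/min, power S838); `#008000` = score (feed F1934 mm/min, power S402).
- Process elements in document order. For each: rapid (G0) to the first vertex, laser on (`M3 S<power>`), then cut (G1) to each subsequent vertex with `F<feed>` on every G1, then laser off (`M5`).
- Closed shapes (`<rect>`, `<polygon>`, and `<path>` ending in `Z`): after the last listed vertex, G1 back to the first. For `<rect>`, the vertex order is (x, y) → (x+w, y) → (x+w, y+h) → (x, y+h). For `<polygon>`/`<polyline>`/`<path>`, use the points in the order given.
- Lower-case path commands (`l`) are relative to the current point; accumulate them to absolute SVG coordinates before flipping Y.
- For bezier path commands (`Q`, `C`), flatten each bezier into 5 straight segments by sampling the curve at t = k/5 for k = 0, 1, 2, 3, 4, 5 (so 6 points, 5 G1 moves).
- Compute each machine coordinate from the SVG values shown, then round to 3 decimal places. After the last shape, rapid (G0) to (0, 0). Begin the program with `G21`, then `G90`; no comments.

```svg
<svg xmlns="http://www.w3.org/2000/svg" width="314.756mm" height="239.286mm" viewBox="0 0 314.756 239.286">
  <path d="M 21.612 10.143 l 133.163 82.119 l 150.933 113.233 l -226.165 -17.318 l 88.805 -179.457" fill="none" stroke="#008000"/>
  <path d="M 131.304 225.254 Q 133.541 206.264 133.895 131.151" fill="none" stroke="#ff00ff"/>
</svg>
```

G21
G90
G0 X21.612 Y229.143
M3 S402
G1 X154.775 Y147.024 F1934
G1 X305.708 Y33.791 F1934
G1 X79.543 Y51.109 F1934
G1 X168.348 Y230.566 F1934
M5
G0 X131.304 Y14.032
M3 S838
G1 X132.123 Y23.873 F415
G1 X132.792 Y38.204 F415
G1 X133.311 Y57.024 F415
G1 X133.678 Y80.335 F415
G1 X133.895 Y108.135 F415
M5
G0 X0.000 Y0.000

viewBox `0 0 314.756 239.286` with mm width/height → 1 unit = 1 mm. Flip: y_m = 239.286 − y_svg.

**Shape 1** — `<path>` open polyline, stroke `#008000` → score (S402, F1934). Machine vertices: (21.612,229.143) → (154.775,147.024) → (305.708,33.791) → (79.543,51.109) → (168.348,230.566). Open path.

**Shape 2** — `<path>` quadratic bezier, stroke `#ff00ff` → cut (S838, F415). Control points (SVG): P0=(131.304,225.254), P1=(133.541,206.264), P2=(133.895,131.151); sampled at t=k/5. Machine vertices: (131.304,14.032) → (132.123,23.873) → (132.792,38.204) → (133.311,57.024) → (133.678,80.335) → (133.895,108.135). Open path.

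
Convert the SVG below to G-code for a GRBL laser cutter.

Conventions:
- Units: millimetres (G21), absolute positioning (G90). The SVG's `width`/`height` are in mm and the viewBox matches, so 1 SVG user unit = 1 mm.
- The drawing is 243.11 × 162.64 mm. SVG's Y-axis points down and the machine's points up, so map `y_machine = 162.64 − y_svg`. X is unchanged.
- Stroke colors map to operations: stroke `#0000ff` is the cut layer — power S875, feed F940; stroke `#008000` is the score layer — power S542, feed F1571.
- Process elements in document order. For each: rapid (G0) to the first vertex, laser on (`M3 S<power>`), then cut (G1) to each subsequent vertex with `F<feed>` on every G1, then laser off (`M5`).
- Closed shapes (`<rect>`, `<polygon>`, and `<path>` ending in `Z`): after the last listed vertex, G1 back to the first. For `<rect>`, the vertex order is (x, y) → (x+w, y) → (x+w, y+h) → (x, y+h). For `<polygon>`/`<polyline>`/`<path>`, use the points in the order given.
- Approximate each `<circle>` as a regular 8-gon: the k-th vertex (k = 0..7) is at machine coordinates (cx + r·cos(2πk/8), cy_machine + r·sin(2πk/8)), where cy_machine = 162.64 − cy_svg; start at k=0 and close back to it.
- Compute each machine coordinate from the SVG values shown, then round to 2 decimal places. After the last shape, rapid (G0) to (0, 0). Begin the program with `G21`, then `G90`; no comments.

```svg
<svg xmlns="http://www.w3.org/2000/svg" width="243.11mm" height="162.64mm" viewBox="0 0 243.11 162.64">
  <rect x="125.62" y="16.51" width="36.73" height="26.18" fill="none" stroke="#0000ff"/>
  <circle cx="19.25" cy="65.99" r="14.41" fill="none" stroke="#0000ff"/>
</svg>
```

G21
G90
G0 X125.62 Y146.13
M3 S875
G1 X162.35 Y146.13 F940
G1 X162.35 Y119.95 F940
G1 X125.62 Y119.95 F940
G1 X125.62 Y146.13 F940
M5
G0 X33.66 Y96.65
M3 S875
G1 X29.44 Y106.84 F940
G1 X19.25 Y111.06 F940
G1 X9.06 Y106.84 F940
G1 X4.84 Y96.65 F940
G1 X9.06 Y86.46 F940
G1 X19.25 Y82.24 F940
G1 X29.44 Y86.46 F940
G1 X33.66 Y96.65 F940
M5
G0 X0.00 Y0.00

Since the viewBox matches the mm dimensions, user units are millimetres directly. The only transform is the Y-flip y_m = 162.64 − y_svg.

Shape 1 is a rectangle drawn with `<rect>`. Its stroke #0000ff means cut at S875, F940. After flipping Y the toolpath is (125.62,146.13) → (162.35,146.13) → (162.35,119.95) → (125.62,119.95) → (125.62,146.13), returning to the start.

Shape 2 is a circle drawn with `<circle>`. Its stroke #0000ff means cut at S875, F940. After flipping Y the toolpath is (33.66,96.65) → (29.44,106.84) → (19.25,111.06) → (9.06,106.84) → (4.84,96.65) → (9.06,86.46) → (19.25,82.24) → (29.44,86.46) → (33.66,96.65), returning to the start.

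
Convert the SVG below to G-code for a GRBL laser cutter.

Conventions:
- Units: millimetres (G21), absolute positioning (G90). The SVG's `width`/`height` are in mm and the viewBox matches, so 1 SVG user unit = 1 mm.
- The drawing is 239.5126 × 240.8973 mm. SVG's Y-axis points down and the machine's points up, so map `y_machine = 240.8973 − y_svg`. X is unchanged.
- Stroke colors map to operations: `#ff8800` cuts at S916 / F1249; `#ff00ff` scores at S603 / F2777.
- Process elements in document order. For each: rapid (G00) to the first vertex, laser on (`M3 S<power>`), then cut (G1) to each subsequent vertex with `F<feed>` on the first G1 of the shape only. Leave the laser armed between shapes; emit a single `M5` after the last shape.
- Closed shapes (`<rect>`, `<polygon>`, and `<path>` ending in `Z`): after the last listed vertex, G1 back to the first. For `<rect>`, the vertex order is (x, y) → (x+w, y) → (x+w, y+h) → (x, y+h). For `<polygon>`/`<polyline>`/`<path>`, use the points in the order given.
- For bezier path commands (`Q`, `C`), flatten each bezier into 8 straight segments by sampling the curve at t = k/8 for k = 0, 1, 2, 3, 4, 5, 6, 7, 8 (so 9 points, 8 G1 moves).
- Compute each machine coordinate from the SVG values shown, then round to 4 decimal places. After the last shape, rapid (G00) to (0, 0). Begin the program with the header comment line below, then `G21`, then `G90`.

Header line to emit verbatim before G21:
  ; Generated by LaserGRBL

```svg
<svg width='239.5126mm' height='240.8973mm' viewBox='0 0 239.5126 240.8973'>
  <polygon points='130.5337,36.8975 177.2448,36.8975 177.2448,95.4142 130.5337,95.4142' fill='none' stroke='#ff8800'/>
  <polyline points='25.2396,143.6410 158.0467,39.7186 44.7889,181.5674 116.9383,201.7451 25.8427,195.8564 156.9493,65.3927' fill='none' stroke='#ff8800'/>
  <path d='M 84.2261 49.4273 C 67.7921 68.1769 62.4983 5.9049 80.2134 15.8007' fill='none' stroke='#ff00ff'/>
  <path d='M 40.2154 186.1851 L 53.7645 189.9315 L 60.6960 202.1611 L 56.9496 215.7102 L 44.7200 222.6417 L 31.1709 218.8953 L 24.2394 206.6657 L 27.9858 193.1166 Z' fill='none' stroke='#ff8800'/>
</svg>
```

1 u = 1 mm; y_m = 240.8973 − y.

[1] `<polygon>` rectangle, #ff8800→cut S916 F1249: (130.5337,203.9998) → (177.2448,203.9998) → (177.2448,145.4831) → (130.5337,145.4831) → (130.5337,203.9998) (closed)

[2] `<polyline>` open polyline, #ff8800→cut S916 F1249: (25.2396,97.2563) → (158.0467,201.1787) → (44.7889,59.3299) → (116.9383,39.1522) → (25.8427,45.0409) → (156.9493,175.5046)

[3] `<path>` cubic bezier, #ff00ff→score S603 F2777: (84.2261,191.4700) → (78.6087,187.9376) → (74.1748,190.2058) → (71.0635,196.4793) → (69.4138,204.9631) → (69.3649,213.8619) → (71.0558,221.3806) → (74.6256,225.7239) → (80.2134,225.0966)

[4] `<path>` regular polygon, #ff8800→cut S916 F1249: (40.2154,54.7122) → (53.7645,50.9658) → (60.6960,38.7362) → (56.9496,25.1871) → (44.7200,18.2556) → (31.1709,22.0020) → (24.2394,34.2316) → (27.9858,47.7807) → (40.2154,54.7122) (closed)

; Generated by LaserGRBL
G21
G90
G00 X130.5337 Y203.9998
M3 S916
G1 X177.2448 Y203.9998 F1249
G1 X177.2448 Y145.4831
G1 X130.5337 Y145.4831
G1 X130.5337 Y203.9998
G00 X25.2396 Y97.2563
M3 S916
G1 X158.0467 Y201.1787 F1249
G1 X44.7889 Y59.3299
G1 X116.9383 Y39.1522
G1 X25.8427 Y45.0409
G1 X156.9493 Y175.5046
G00 X84.2261 Y191.4700
M3 S603
G1 X78.6087 Y187.9376 F2777
G1 X74.1748 Y190.2058
G1 X71.0635 Y196.4793
G1 X69.4138 Y204.9631
G1 X69.3649 Y213.8619
G1 X71.0558 Y221.3806
G1 X74.6256 Y225.7239
G1 X80.2134 Y225.0966
G00 X40.2154 Y54.7122
M3 S916
G1 X53.7645 Y50.9658 F1249
G1 X60.6960 Y38.7362
G1 X56.9496 Y25.1871
G1 X44.7200 Y18.2556
G1 X31.1709 Y22.0020
G1 X24.2394 Y34.2316
G1 X27.9858 Y47.7807
G1 X40.2154 Y54.7122
M5
G00 X0.0000 Y0.0000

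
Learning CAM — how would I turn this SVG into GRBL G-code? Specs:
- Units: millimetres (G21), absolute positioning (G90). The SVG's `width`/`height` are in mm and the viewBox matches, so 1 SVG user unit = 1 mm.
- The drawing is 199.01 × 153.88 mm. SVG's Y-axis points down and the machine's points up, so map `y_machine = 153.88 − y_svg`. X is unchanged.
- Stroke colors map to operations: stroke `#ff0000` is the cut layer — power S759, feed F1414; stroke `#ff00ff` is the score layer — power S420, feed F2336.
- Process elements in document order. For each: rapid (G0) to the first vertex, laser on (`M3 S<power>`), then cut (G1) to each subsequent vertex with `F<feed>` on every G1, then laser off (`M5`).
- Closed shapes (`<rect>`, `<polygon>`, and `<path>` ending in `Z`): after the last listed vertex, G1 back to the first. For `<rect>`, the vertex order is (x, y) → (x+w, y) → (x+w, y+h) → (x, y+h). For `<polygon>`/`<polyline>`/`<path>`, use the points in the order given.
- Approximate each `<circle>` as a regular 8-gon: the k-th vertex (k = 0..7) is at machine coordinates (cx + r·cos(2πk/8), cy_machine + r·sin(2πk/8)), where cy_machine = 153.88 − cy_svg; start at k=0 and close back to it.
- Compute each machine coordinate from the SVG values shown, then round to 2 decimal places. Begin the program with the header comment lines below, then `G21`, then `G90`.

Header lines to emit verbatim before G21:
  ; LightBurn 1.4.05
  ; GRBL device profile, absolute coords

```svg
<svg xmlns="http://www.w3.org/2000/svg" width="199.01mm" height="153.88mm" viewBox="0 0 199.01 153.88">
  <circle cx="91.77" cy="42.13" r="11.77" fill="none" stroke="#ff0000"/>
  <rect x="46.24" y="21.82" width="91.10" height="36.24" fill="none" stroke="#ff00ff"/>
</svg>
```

; LightBurn 1.4.05
; GRBL device profile, absolute coords
G21
G90
G0 X103.54 Y111.75
M3 S759
G1 X100.09 Y120.07 F1414
G1 X91.77 Y123.52 F1414
G1 X83.45 Y120.07 F1414
G1 X80.00 Y111.75 F1414
G1 X83.45 Y103.43 F1414
G1 X91.77 Y99.98 F1414
G1 X100.09 Y103.43 F1414
G1 X103.54 Y111.75 F1414
M5
G0 X46.24 Y132.06
M3 S420
G1 X137.34 Y132.06 F2336
G1 X137.34 Y95.82 F2336
G1 X46.24 Y95.82 F2336
G1 X46.24 Y132.06 F2336
M5

Since the viewBox matches the mm dimensions, user units are millimetres directly. The only transform is the Y-flip y_m = 153.88 − y_svg.

Shape 1 is a circle drawn with `<circle>`. Its stroke #ff0000 means cut at S759, F1414. After flipping Y the toolpath is (103.54,111.75) → (100.09,120.07) → (91.77,123.52) → (83.45,120.07) → (80.00,111.75) → (83.45,103.43) → (91.77,99.98) → (100.09,103.43) → (103.54,111.75), returning to the start.

Shape 2 is a rectangle drawn with `<rect>`. Its stroke #ff00ff means score at S420, F2336. After flipping Y the toolpath is (46.24,132.06) → (137.34,132.06) → (137.34,95.82) → (46.24,95.82) → (46.24,132.06), returning to the start.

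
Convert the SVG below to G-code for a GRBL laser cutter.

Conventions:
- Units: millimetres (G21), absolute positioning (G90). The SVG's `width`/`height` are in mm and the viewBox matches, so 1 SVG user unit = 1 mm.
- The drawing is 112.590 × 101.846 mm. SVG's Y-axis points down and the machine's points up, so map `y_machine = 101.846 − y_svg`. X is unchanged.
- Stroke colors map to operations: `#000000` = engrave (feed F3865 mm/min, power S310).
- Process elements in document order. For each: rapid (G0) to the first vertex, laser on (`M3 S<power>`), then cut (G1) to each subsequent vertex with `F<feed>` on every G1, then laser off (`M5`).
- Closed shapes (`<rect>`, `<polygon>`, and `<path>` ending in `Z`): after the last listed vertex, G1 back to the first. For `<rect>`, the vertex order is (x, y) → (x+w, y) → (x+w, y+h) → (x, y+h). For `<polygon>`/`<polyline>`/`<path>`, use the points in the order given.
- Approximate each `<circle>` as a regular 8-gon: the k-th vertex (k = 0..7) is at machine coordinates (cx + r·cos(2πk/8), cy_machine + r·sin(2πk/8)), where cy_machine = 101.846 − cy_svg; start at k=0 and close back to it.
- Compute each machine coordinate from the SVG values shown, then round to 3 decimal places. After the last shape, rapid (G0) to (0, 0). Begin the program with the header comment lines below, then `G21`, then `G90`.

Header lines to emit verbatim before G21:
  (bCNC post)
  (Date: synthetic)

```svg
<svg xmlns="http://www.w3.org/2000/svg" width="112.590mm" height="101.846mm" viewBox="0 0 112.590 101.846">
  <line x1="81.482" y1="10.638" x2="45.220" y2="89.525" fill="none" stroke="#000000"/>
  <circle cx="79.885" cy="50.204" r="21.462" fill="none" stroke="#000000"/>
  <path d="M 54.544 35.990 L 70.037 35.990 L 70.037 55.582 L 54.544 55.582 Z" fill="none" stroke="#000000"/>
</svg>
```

(bCNC post)
(Date: synthetic)
G21
G90
G0 X81.482 Y91.208
M3 S310
G1 X45.220 Y12.321 F3865
M5
G0 X101.347 Y51.642
M3 S310
G1 X95.061 Y66.818 F3865
G1 X79.885 Y73.104 F3865
G1 X64.709 Y66.818 F3865
G1 X58.423 Y51.642 F3865
G1 X64.709 Y36.466 F3865
G1 X79.885 Y30.180 F3865
G1 X95.061 Y36.466 F3865
G1 X101.347 Y51.642 F3865
M5
G0 X54.544 Y65.856
M3 S310
G1 X70.037 Y65.856 F3865
G1 X70.037 Y46.264 F3865
G1 X54.544 Y46.264 F3865
G1 X54.544 Y65.856 F3865
M5
G0 X0.000 Y0.000

viewBox `0 0 112.590 101.846` with mm width/height → 1 unit = 1 mm. Flip: y_m = 101.846 − y_svg.

**Shape 1** — `<line>` line segment, stroke `#000000` → engrave (S310, F3865). Machine vertices: (81.482,91.208) → (45.220,12.321). Open path.

**Shape 2** — `<circle>` circle, stroke `#000000` → engrave (S310, F3865). Machine vertices: (101.347,51.642) → (95.061,66.818) → (79.885,73.104) → (64.709,66.818) → (58.423,51.642) → (64.709,36.466) → (79.885,30.180) → (95.061,36.466) → (101.347,51.642). Closed: final G1 returns to the first vertex.

**Shape 3** — `<path>` rectangle, stroke `#000000` → engrave (S310, F3865). Machine vertices: (54.544,65.856) → (70.037,65.856) → (70.037,46.264) → (54.544,46.264) → (54.544,65.856). Closed: final G1 returns to the first vertex.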